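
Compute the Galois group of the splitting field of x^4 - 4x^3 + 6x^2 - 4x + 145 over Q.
V_4 (also written V4)

The polynomial is an irreducible quartic over Q and its discriminant is 764411904 = 27648^2, a perfect square, so the Galois group is contained in A_4. The resolvent cubic y^3 - 6*y^2 - 564*y + 1144 splits completely over Q, which gives the Klein four-group V_4.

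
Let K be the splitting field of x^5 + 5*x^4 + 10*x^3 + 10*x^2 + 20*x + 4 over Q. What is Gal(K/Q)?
The polynomial f is an irreducible quintic over Q, so G = Gal(f/Q) is a transitive subgroup of S_5: one of C_5 (5T1, order 5), D_5 (5T2, order 10), F_20 (5T3, order 20), A_5 (5T4, order 60) or S_5 (5T5, order 120). The discriminant of f is 259200000, which is not a perfect square, so G is not contained in A_5. The transitive groups of degree 5 not contained in A_5 are: F_20 (5T3, order 20), S_5 (5T5, order 120). By Dedekind's theorem, for a prime p not dividing disc(f) the degrees of the irreducible factors of f mod p form the cycle type of an element of G. Factoring f modulo the 18 such primes p <= 73 (skipping 2, 3, 5, which divide the discriminant), each new pattern first appears at: mod 7: f = (x + 2)(x^4 + 3x^3 + 4x^2 + 2x + 2), pattern 4+1; mod 11: f = (x + 6)(x^2 + 9)(x^2 + 10x + 7), pattern 2+2+1; mod 19: f = (x^5 + 5x^4 + 10x^3 + 10x^2 + x + 4), pattern 5. No other pattern occurs in this range, so the set of observed cycle types is {4+1, 2+2+1, 5}. The candidates containing elements of all these cycle types are F_20 (5T3) of order 20, S_5 (5T5) of order 120; the others are excluded. The observed types are precisely the cycle types that occur in F_20 (5T3) (apart from the identity). Each of the other remaining candidates has further cycle types, and by the Chebotarev density theorem the matching factorization patterns would occur for a proportion of primes equal to their share of the group: S_5 (5T5) additionally contains elements of type 3+2, 3+1+1, 2+1+1+1 (50 of its 120 elements, about 42% of primes). None of the 18 primes tested shows any such pattern (for each of these groups the chance of that is below 10^-4), which rules them out. Hence G = F_20 (5T3), of order 20.

F_20 (also written F20)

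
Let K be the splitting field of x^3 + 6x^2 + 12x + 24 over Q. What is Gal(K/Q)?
The polynomial is an irreducible cubic over Q and its discriminant is -6912, which is not a perfect square. For an irreducible cubic, a non-square discriminant gives Galois group S_3.

S_3 (also written S3)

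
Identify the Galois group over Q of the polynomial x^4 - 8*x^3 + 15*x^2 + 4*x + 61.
V_4 (order 4)

The polynomial is an irreducible quartic over Q and its discriminant is 76527504 = 8748^2, a perfect square, so the Galois group is contained in A_4. The resolvent cubic y^3 - 15*y^2 - 276*y - 260 splits completely over Q, which gives the Klein four-group V_4.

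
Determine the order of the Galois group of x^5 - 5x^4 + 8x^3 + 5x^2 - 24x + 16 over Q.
The degree of the splitting field over Q equals the order of the Galois group, so first determine the group. The polynomial f is an irreducible quintic over Q, so G = Gal(f/Q) is a transitive subgroup of S_5: one of C_5 (5T1, order 5), D_5 (5T2, order 10), F_20 (5T3, order 20), A_5 (5T4, order 60) or S_5 (5T5, order 120). The discriminant of f is 734464, which is not a perfect square, so G is not contained in A_5. The transitive groups of degree 5 not contained in A_5 are: F_20 (5T3, order 20), S_5 (5T5, order 120). By Dedekind's theorem, for a prime p not dividing disc(f) the degrees of the irreducible factors of f mod p form the cycle type of an element of G. Factoring f modulo the 3 such primes p <= 7 (skipping 2, which divides the discriminant), each new pattern first appears at: mod 3: f = (x^5 + x^4 + 2x^3 + 2x^2 + 1), pattern 5; mod 7: f = (x^2 + x + 6)(x^3 + x^2 + x + 5), pattern 3+2. No other pattern occurs in this range, so the set of observed cycle types is {5, 3+2}. Among the candidates above, the only group containing elements of all these cycle types is S_5 (5T5) — F_20 (5T3) lacks at least one of them. Hence G = S_5 (5T5), of order 120. The Galois group S_5 (5T5) has order 120, so the splitting field has degree 120 over Q.

120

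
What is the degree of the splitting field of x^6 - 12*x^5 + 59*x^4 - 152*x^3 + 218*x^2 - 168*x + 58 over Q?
24

The degree of the splitting field over Q equals the order of the Galois group, so first determine the group. The polynomial f is an irreducible sextic over Q, so G = Gal(f/Q) is one of the 16 transitive subgroups 6T1, ..., 6T16 of S_6. The discriminant of f is -5120000, which is not a perfect square, so G is not contained in A_6. The transitive groups of degree 6 not contained in A_6 are: C_6 (6T1, order 6), S_3 (6T2, order 6), D_6 (6T3, order 12), C_3 x S_3 (6T5, order 18), A_4 x C_2 (6T6, order 24), S_4 (6T8, order 24), S_3 x S_3 (6T9, order 36), S_4 x C_2 (6T11, order 48), (S_3 x S_3) : C_2 (6T13, order 72), PGL(2,5) (6T14, order 120), S_6 (6T16, order 720). By Dedekind's theorem, for a prime p not dividing disc(f) the degrees of the irreducible factors of f mod p form the cycle type of an element of G. Factoring f modulo the 22 such primes p <= 89 (skipping 2, 5, which divide the discriminant), each new pattern first appears at: mod 3: f = (x^3 + x^2 + 2x + 1)(x^3 + 2x^2 + x + 1), pattern 3+3; mod 7: f = (x^2 + 2x + 5)(x^2 + 3x + 6)(x^2 + 4x + 1), pattern 2+2+2; mod 13: f = (x + 2)(x + 7)(x^4 + 5x^3 + 12x + 6), pattern 4+1+1; mod 43: f = (x + 10)(x + 29)(x^2 + 39x + 8)(x^2 + 39x + 14), pattern 2+2+1+1. No other pattern occurs in this range, so the set of observed cycle types is {3+3, 2+2+2, 4+1+1, 2+2+1+1}. The candidates containing elements of all these cycle types are S_4 (6T8) of order 24, S_4 x C_2 (6T11) of order 48, PGL(2,5) (6T14) of order 120, S_6 (6T16) of order 720; the others are excluded. The observed types are precisely the cycle types that occur in S_4 (6T8) (apart from the identity). Each of the other remaining candidates has further cycle types, and by the Chebotarev density theorem the matching factorization patterns would occur for a proportion of primes equal to their share of the group: S_4 x C_2 (6T11) additionally contains elements of type 6, 4+2, 2+1+1+1+1 (17 of its 48 elements, about 35% of primes); PGL(2,5) (6T14) additionally contains elements of type 6, 5+1 (44 of its 120 elements, about 37% of primes); S_6 (6T16) additionally contains elements of type 6, 5+1, 4+2, 3+2+1, 3+1+1+1, 2+1+1+1+1 (529 of its 720 elements, about 73% of primes). None of the 22 primes tested shows any such pattern (for each of these groups the chance of that is below 10^-4), which rules them out. Hence G = S_4 (6T8), of order 24. The Galois group S_4 (6T8) has order 24, so the splitting field has degree 24 over Q.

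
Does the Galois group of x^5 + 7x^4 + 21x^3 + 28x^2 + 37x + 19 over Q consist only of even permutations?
The polynomial is irreducible of degree 5 over Q. Its discriminant is 1161105625 = 34075^2, a perfect square. A Galois group lies in the alternating group exactly when the discriminant is a square in Q, so the Galois group (D_5) is contained in A_5.

Yes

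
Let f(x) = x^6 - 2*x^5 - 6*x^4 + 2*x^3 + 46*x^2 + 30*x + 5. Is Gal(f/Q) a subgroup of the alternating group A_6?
The polynomial is irreducible of degree 6 over Q. Its discriminant is 90962560000 = 301600^2, a perfect square. A Galois group lies in the alternating group exactly when the discriminant is a square in Q, so the Galois group ((C_3 x C_3) : C_4) is contained in A_6.

Yes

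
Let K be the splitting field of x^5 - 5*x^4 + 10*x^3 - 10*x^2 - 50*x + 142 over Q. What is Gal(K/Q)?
A_5 (also written A5)

The polynomial f is an irreducible quintic over Q, so G = Gal(f/Q) is a transitive subgroup of S_5: one of C_5 (5T1, order 5), D_5 (5T2, order 10), F_20 (5T3, order 20), A_5 (5T4, order 60) or S_5 (5T5, order 120). The discriminant of f is 58564000000 = 242000^2, a perfect square, so G is contained in A_5. The transitive groups of degree 5 contained in A_5 are: C_5 (5T1, order 5), D_5 (5T2, order 10), A_5 (5T4, order 60). By Dedekind's theorem, for a prime p not dividing disc(f) the degrees of the irreducible factors of f mod p form the cycle type of an element of G. Factoring f modulo the 3 such primes p <= 13 (skipping 2, 5, 11, which divide the discriminant), each new pattern first appears at: mod 3: f = (x^5 + x^4 + x^3 + 2x^2 + x + 1), pattern 5; mod 13: f = (x + 5)(x + 7)(x^3 + 9x^2 + 10x + 10), pattern 3+1+1. No other pattern occurs in this range, so the set of observed cycle types is {5, 3+1+1}. Among the candidates above, the only group containing elements of all these cycle types is A_5 (5T4) — each of C_5 (5T1), D_5 (5T2) lacks at least one of them. Hence G = A_5 (5T4), of order 60.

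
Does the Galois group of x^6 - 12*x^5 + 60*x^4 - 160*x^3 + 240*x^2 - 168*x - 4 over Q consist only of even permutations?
The polynomial is irreducible of degree 6 over Q. Its discriminant is 746496000000 = 864000^2, a perfect square. A Galois group lies in the alternating group exactly when the discriminant is a square in Q, so the Galois group (A_6) is contained in A_6.

Yes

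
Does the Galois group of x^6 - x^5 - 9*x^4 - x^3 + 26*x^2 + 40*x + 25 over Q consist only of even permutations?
Yes

The polynomial is irreducible of degree 6 over Q. Its discriminant is 1064390625 = 32625^2, a perfect square. A Galois group lies in the alternating group exactly when the discriminant is a square in Q, so the Galois group ((C_3 x C_3) : C_4) is contained in A_6.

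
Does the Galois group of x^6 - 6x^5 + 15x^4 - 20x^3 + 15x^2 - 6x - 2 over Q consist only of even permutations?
The polynomial is irreducible of degree 6 over Q. Its discriminant is 11337408, which is not a perfect square. A Galois group lies in the alternating group exactly when the discriminant is a square in Q, so the Galois group (D_6) is not contained in A_6.

No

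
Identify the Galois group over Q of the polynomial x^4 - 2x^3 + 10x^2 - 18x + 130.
4T5: S_4

The polynomial is an irreducible quartic over Q and its discriminant is 361546064, which is not a perfect square, so the Galois group is not contained in A_4. The resolvent cubic y^3 - 10*y^2 - 484*y + 4356 is irreducible over Q. An irreducible resolvent with non-square discriminant gives S_4.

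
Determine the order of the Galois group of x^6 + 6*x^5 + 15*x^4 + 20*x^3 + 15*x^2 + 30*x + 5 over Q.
The degree of the splitting field over Q equals the order of the Galois group, so first determine the group. The polynomial f is an irreducible sextic over Q, so G = Gal(f/Q) is one of the 16 transitive subgroups 6T1, ..., 6T16 of S_6. The discriminant of f is 746496000000 = 864000^2, a perfect square, so G is contained in A_6. The transitive groups of degree 6 contained in A_6 are: A_4 (6T4, order 12), S_4 (6T7, order 24), (C_3 x C_3) : C_4 (6T10, order 36), PSL(2,5) (6T12, order 60), A_6 (6T15, order 360). By Dedekind's theorem, for a prime p not dividing disc(f) the degrees of the irreducible factors of f mod p form the cycle type of an element of G. Factoring f modulo the 6 such primes p <= 23 (skipping 2, 3, 5, which divide the discriminant), each new pattern first appears at: mod 7: f = (x + 4)(x^5 + 2x^4 + 6x^2 + 5x + 3), pattern 5+1; mod 23: f = (x + 8)(x + 13)(x + 22)(x^3 + 9x^2 + 5x + 13), pattern 3+1+1+1. No other pattern occurs in this range, so the set of observed cycle types is {5+1, 3+1+1+1}. Among the candidates above, the only group containing elements of all these cycle types is A_6 (6T15) — each of A_4 (6T4), S_4 (6T7), (C_3 x C_3) : C_4 (6T10), PSL(2,5) (6T12) lacks at least one of them. Hence G = A_6 (6T15), of order 360. The Galois group A_6 (6T15) has order 360, so the splitting field has degree 360 over Q.

360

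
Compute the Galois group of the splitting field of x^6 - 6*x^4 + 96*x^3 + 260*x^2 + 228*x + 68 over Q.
S_4 (order 24)

The polynomial f is an irreducible sextic over Q, so G = Gal(f/Q) is one of the 16 transitive subgroups 6T1, ..., 6T16 of S_6. The discriminant of f is 451387118080000, which is not a perfect square, so G is not contained in A_6. The transitive groups of degree 6 not contained in A_6 are: C_6 (6T1, order 6), S_3 (6T2, order 6), D_6 (6T3, order 12), C_3 x S_3 (6T5, order 18), A_4 x C_2 (6T6, order 24), S_4 (6T8, order 24), S_3 x S_3 (6T9, order 36), S_4 x C_2 (6T11, order 48), (S_3 x S_3) : C_2 (6T13, order 72), PGL(2,5) (6T14, order 120), S_6 (6T16, order 720). By Dedekind's theorem, for a prime p not dividing disc(f) the degrees of the irreducible factors of f mod p form the cycle type of an element of G. Factoring f modulo the 22 such primes p <= 101 (skipping 2, 5, 37, 59, which divide the discriminant), each new pattern first appears at: mod 3: f = (x^3 + x^2 + 2x + 1)(x^3 + 2x^2 + 2x + 2), pattern 3+3; mod 13: f = (x^2 + 2x + 9)(x^2 + 4x + 2)(x^2 + 7x + 11), pattern 2+2+2; mod 17: f = (x)(x + 9)(x^4 + 8x^3 + 7x^2 + 16x + 14), pattern 4+1+1; mod 67: f = (x + 4)(x + 59)(x^2 + 17x + 31)(x^2 + 54x + 31), pattern 2+2+1+1. No other pattern occurs in this range, so the set of observed cycle types is {3+3, 2+2+2, 4+1+1, 2+2+1+1}. The candidates containing elements of all these cycle types are S_4 (6T8) of order 24, S_4 x C_2 (6T11) of order 48, PGL(2,5) (6T14) of order 120, S_6 (6T16) of order 720; the others are excluded. The observed types are precisely the cycle types that occur in S_4 (6T8) (apart from the identity). Each of the other remaining candidates has further cycle types, and by the Chebotarev density theorem the matching factorization patterns would occur for a proportion of primes equal to their share of the group: S_4 x C_2 (6T11) additionally contains elements of type 6, 4+2, 2+1+1+1+1 (17 of its 48 elements, about 35% of primes); PGL(2,5) (6T14) additionally contains elements of type 6, 5+1 (44 of its 120 elements, about 37% of primes); S_6 (6T16) additionally contains elements of type 6, 5+1, 4+2, 3+2+1, 3+1+1+1, 2+1+1+1+1 (529 of its 720 elements, about 73% of primes). None of the 22 primes tested shows any such pattern (for each of these groups the chance of that is below 10^-4), which rules them out. Hence G = S_4 (6T8), of order 24.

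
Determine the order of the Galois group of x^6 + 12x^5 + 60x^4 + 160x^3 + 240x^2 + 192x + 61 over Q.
The degree of the splitting field over Q equals the order of the Galois group, so first determine the group. The polynomial f is an irreducible sextic over Q, so G = Gal(f/Q) is one of the 16 transitive subgroups 6T1, ..., 6T16 of S_6. The discriminant of f is 11337408, which is not a perfect square, so G is not contained in A_6. The transitive groups of degree 6 not contained in A_6 are: C_6 (6T1, order 6), S_3 (6T2, order 6), D_6 (6T3, order 12), C_3 x S_3 (6T5, order 18), A_4 x C_2 (6T6, order 24), S_4 (6T8, order 24), S_3 x S_3 (6T9, order 36), S_4 x C_2 (6T11, order 48), (S_3 x S_3) : C_2 (6T13, order 72), PGL(2,5) (6T14, order 120), S_6 (6T16, order 720). By Dedekind's theorem, for a prime p not dividing disc(f) the degrees of the irreducible factors of f mod p form the cycle type of an element of G. Factoring f modulo the 79 such primes p <= 419 (skipping 2, 3, which divide the discriminant), each new pattern first appears at: mod 5: f = (x^2 + x + 1)(x^2 + 2x + 3)(x^2 + 4x + 2), pattern 2+2+2; mod 7: f = (x^6 + 5x^5 + 4x^4 + 6x^3 + 2x^2 + 3x + 5), pattern 6; mod 11: f = (x + 5)(x + 10)(x^2 + x + 7)(x^2 + 7x + 8), pattern 2+2+1+1; mod 13: f = (x^3 + 6x^2 + 12x + 4)(x^3 + 6x^2 + 12x + 12), pattern 3+3; mod 61: f = (x)(x + 4)(x + 28)(x + 30)(x + 35)(x + 37), pattern 1+1+1+1+1+1. No other pattern occurs in this range, so the set of observed cycle types is {2+2+2, 6, 2+2+1+1, 3+3, 1+1+1+1+1+1}. The candidates containing elements of all these cycle types are D_6 (6T3) of order 12, A_4 x C_2 (6T6) of order 24, S_3 x S_3 (6T9) of order 36, S_4 x C_2 (6T11) of order 48, (S_3 x S_3) : C_2 (6T13) of order 72, PGL(2,5) (6T14) of order 120, S_6 (6T16) of order 720; the others are excluded. The observed types are precisely the cycle types that occur in D_6 (6T3). Each of the other remaining candidates has further cycle types, and by the Chebotarev density theorem the matching factorization patterns would occur for a proportion of primes equal to their share of the group: A_4 x C_2 (6T6) additionally contains elements of type 2+1+1+1+1 (3 of its 24 elements, about 12% of primes); S_3 x S_3 (6T9) additionally contains elements of type 3+1+1+1 (4 of its 36 elements, about 11% of primes); S_4 x C_2 (6T11) additionally contains elements of type 4+2, 4+1+1, 2+1+1+1+1 (15 of its 48 elements, about 31% of primes); (S_3 x S_3) : C_2 (6T13) additionally contains elements of type 4+2, 3+2+1, 3+1+1+1, 2+1+1+1+1 (40 of its 72 elements, about 56% of primes); PGL(2,5) (6T14) additionally contains elements of type 5+1, 4+1+1 (54 of its 120 elements, about 45% of primes); S_6 (6T16) additionally contains elements of type 5+1, 4+2, 4+1+1, 3+2+1, 3+1+1+1, 2+1+1+1+1 (499 of its 720 elements, about 69% of primes). None of the 79 primes tested shows any such pattern (for each of these groups the chance of that is below 10^-4), which rules them out. Hence G = D_6 (6T3), of order 12. The Galois group D_6 (6T3) has order 12, so the splitting field has degree 12 over Q.

12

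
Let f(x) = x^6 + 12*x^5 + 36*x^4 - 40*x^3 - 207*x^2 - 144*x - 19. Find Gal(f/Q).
The polynomial f is an irreducible sextic over Q, so G = Gal(f/Q) is one of the 16 transitive subgroups 6T1, ..., 6T16 of S_6. The discriminant of f is -9221581132716096, which is not a perfect square, so G is not contained in A_6. The transitive groups of degree 6 not contained in A_6 are: C_6 (6T1, order 6), S_3 (6T2, order 6), D_6 (6T3, order 12), C_3 x S_3 (6T5, order 18), A_4 x C_2 (6T6, order 24), S_4 (6T8, order 24), S_3 x S_3 (6T9, order 36), S_4 x C_2 (6T11, order 48), (S_3 x S_3) : C_2 (6T13, order 72), PGL(2,5) (6T14, order 120), S_6 (6T16, order 720). By Dedekind's theorem, for a prime p not dividing disc(f) the degrees of the irreducible factors of f mod p form the cycle type of an element of G. Factoring f modulo the 33 such primes p <= 149 (skipping 2, 3, which divide the discriminant), each new pattern first appears at: mod 5: f = (x^3 + 3x^2 + 4)(x^3 + 4x^2 + 4x + 4), pattern 3+3; mod 7: f = (x^6 + 5x^5 + x^4 + 2x^3 + 3x^2 + 3x + 2), pattern 6; mod 17: f = (x + 1)(x + 2)(x^2 + 10x + 1)(x^2 + 16x + 16), pattern 2+2+1+1; mod 19: f = (x)(x + 6)(x + 15)(x + 18)(x^2 + 11x + 13), pattern 2+1+1+1+1; mod 71: f = (x^2 + 33x + 31)(x^2 + 53x + 40)(x^2 + 68x + 36), pattern 2+2+2. No other pattern occurs in this range, so the set of observed cycle types is {3+3, 6, 2+2+1+1, 2+1+1+1+1, 2+2+2}. The candidates containing elements of all these cycle types are A_4 x C_2 (6T6) of order 24, S_4 x C_2 (6T11) of order 48, (S_3 x S_3) : C_2 (6T13) of order 72, S_6 (6T16) of order 720; the others are excluded. The observed types are precisely the cycle types that occur in A_4 x C_2 (6T6) (apart from the identity). Each of the other remaining candidates has further cycle types, and by the Chebotarev density theorem the matching factorization patterns would occur for a proportion of primes equal to their share of the group: S_4 x C_2 (6T11) additionally contains elements of type 4+2, 4+1+1 (12 of its 48 elements, about 25% of primes); (S_3 x S_3) : C_2 (6T13) additionally contains elements of type 4+2, 3+2+1, 3+1+1+1 (34 of its 72 elements, about 47% of primes); S_6 (6T16) additionally contains elements of type 5+1, 4+2, 4+1+1, 3+2+1, 3+1+1+1 (484 of its 720 elements, about 67% of primes). None of the 33 primes tested shows any such pattern (for each of these groups the chance of that is below 10^-4), which rules them out. Hence G = A_4 x C_2 (6T6), of order 24.

A_4 x C_2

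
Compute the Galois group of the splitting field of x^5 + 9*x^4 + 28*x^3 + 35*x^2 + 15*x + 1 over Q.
The polynomial f is an irreducible quintic over Q, so G = Gal(f/Q) is a transitive subgroup of S_5: one of C_5 (5T1, order 5), D_5 (5T2, order 10), F_20 (5T3, order 20), A_5 (5T4, order 60) or S_5 (5T5, order 120). The discriminant of f is 14641 = 121^2, a perfect square, so G is contained in A_5. The transitive groups of degree 5 contained in A_5 are: C_5 (5T1, order 5), D_5 (5T2, order 10), A_5 (5T4, order 60). By Dedekind's theorem, for a prime p not dividing disc(f) the degrees of the irreducible factors of f mod p form the cycle type of an element of G. Factoring f modulo the 14 such primes p <= 47 (skipping 11, which divides the discriminant), each new pattern first appears at: mod 2: f = (x^5 + x^4 + x^2 + x + 1), pattern 5; mod 23: f = (x + 6)(x + 8)(x + 12)(x + 13)(x + 16), pattern 1+1+1+1+1. No other pattern occurs in this range, so the set of observed cycle types is {5, 1+1+1+1+1}. The candidates containing elements of all these cycle types are C_5 (5T1) of order 5, D_5 (5T2) of order 10, A_5 (5T4) of order 60; the others are excluded. The observed types are precisely the cycle types that occur in C_5 (5T1). Each of the other remaining candidates has further cycle types, and by the Chebotarev density theorem the matching factorization patterns would occur for a proportion of primes equal to their share of the group: D_5 (5T2) additionally contains elements of type 2+2+1 (5 of its 10 elements, about 50% of primes); A_5 (5T4) additionally contains elements of type 3+1+1, 2+2+1 (35 of its 60 elements, about 58% of primes). None of the 14 primes tested shows any such pattern (for each of these groups the chance of that is below 10^-4), which rules them out. Hence G = C_5 (5T1), of order 5.

C_5 (also written C5)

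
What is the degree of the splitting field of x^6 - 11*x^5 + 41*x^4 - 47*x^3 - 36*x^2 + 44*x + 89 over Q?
36

The degree of the splitting field over Q equals the order of the Galois group, so first determine the group. The polynomial f is an irreducible sextic over Q, so G = Gal(f/Q) is one of the 16 transitive subgroups 6T1, ..., 6T16 of S_6. The discriminant of f is 1064390625 = 32625^2, a perfect square, so G is contained in A_6. The transitive groups of degree 6 contained in A_6 are: A_4 (6T4, order 12), S_4 (6T7, order 24), (C_3 x C_3) : C_4 (6T10, order 36), PSL(2,5) (6T12, order 60), A_6 (6T15, order 360). By Dedekind's theorem, for a prime p not dividing disc(f) the degrees of the irreducible factors of f mod p form the cycle type of an element of G. Factoring f modulo the 19 such primes p <= 79 (skipping 3, 5, 29, which divide the discriminant), each new pattern first appears at: mod 2: f = (x^2 + x + 1)(x^4 + x + 1), pattern 4+2; mod 11: f = (x^3 + 5x^2 + 6x + 1)(x^3 + 6x^2 + 5x + 1), pattern 3+3; mod 19: f = (x + 6)(x + 10)(x^2 + 2x + 12)(x^2 + 9x + 3), pattern 2+2+1+1; mod 61: f = (x + 3)(x + 7)(x + 54)(x^3 + 47x^2 + 10x + 55), pattern 3+1+1+1. No other pattern occurs in this range, so the set of observed cycle types is {4+2, 3+3, 2+2+1+1, 3+1+1+1}. The candidates containing elements of all these cycle types are (C_3 x C_3) : C_4 (6T10) of order 36, A_6 (6T15) of order 360; the others are excluded. The observed types are precisely the cycle types that occur in (C_3 x C_3) : C_4 (6T10) (apart from the identity). Each of the other remaining candidates has further cycle types, and by the Chebotarev density theorem the matching factorization patterns would occur for a proportion of primes equal to their share of the group: A_6 (6T15) additionally contains elements of type 5+1 (144 of its 360 elements, about 40% of primes). None of the 19 primes tested shows any such pattern (for each of these groups the chance of that is below 10^-4), which rules them out. Hence G = (C_3 x C_3) : C_4 (6T10), of order 36. The Galois group (C_3 x C_3) : C_4 (6T10) has order 36, so the splitting field has degree 36 over Q.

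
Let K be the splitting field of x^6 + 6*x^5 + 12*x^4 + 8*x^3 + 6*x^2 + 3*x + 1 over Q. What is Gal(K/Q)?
The polynomial f is an irreducible sextic over Q, so G = Gal(f/Q) is one of the 16 transitive subgroups 6T1, ..., 6T16 of S_6. The discriminant of f is -7105563, which is not a perfect square, so G is not contained in A_6. The transitive groups of degree 6 not contained in A_6 are: C_6 (6T1, order 6), S_3 (6T2, order 6), D_6 (6T3, order 12), C_3 x S_3 (6T5, order 18), A_4 x C_2 (6T6, order 24), S_4 (6T8, order 24), S_3 x S_3 (6T9, order 36), S_4 x C_2 (6T11, order 48), (S_3 x S_3) : C_2 (6T13, order 72), PGL(2,5) (6T14, order 120), S_6 (6T16, order 720). By Dedekind's theorem, for a prime p not dividing disc(f) the degrees of the irreducible factors of f mod p form the cycle type of an element of G. Factoring f modulo the 37 such primes p <= 167 (skipping 3, 19, which divide the discriminant), each new pattern first appears at: mod 2: f = (x^6 + x + 1), pattern 6; mod 7: f = (x^3 + 3x^2 + x + 4)(x^3 + 3x^2 + 2x + 2), pattern 3+3; mod 17: f = (x^2 + 3x + 8)(x^2 + 8x + 2)(x^2 + 12x + 16), pattern 2+2+2; mod 37: f = (x + 6)(x + 13)(x + 19)(x + 21)(x + 22)(x + 36), pattern 1+1+1+1+1+1. No other pattern occurs in this range, so the set of observed cycle types is {6, 3+3, 2+2+2, 1+1+1+1+1+1}. The candidates containing elements of all these cycle types are C_6 (6T1) of order 6, D_6 (6T3) of order 12, C_3 x S_3 (6T5) of order 18, A_4 x C_2 (6T6) of order 24, S_3 x S_3 (6T9) of order 36, S_4 x C_2 (6T11) of order 48, (S_3 x S_3) : C_2 (6T13) of order 72, PGL(2,5) (6T14) of order 120, S_6 (6T16) of order 720; the others are excluded. The observed types are precisely the cycle types that occur in C_6 (6T1). Each of the other remaining candidates has further cycle types, and by the Chebotarev density theorem the matching factorization patterns would occur for a proportion of primes equal to their share of the group: D_6 (6T3) additionally contains elements of type 2+2+1+1 (3 of its 12 elements, about 25% of primes); C_3 x S_3 (6T5) additionally contains elements of type 3+1+1+1 (4 of its 18 elements, about 22% of primes); A_4 x C_2 (6T6) additionally contains elements of type 2+2+1+1, 2+1+1+1+1 (6 of its 24 elements, about 25% of primes); S_3 x S_3 (6T9) additionally contains elements of type 3+1+1+1, 2+2+1+1 (13 of its 36 elements, about 36% of primes); S_4 x C_2 (6T11) additionally contains elements of type 4+2, 4+1+1, 2+2+1+1, 2+1+1+1+1 (24 of its 48 elements, about 50% of primes); (S_3 x S_3) : C_2 (6T13) additionally contains elements of type 4+2, 3+2+1, 3+1+1+1, 2+2+1+1, 2+1+1+1+1 (49 of its 72 elements, about 68% of primes); PGL(2,5) (6T14) additionally contains elements of type 5+1, 4+1+1, 2+2+1+1 (69 of its 120 elements, about 58% of primes); S_6 (6T16) additionally contains elements of type 5+1, 4+2, 4+1+1, 3+2+1, 3+1+1+1, 2+2+1+1, 2+1+1+1+1 (544 of its 720 elements, about 76% of primes). None of the 37 primes tested shows any such pattern (for each of these groups the chance of that is below 10^-4), which rules them out. Hence G = C_6 (6T1), of order 6.

6T1: C_6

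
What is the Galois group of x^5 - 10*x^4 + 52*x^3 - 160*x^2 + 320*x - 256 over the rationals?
S_5 (also written S5)

The polynomial f is an irreducible quintic over Q, so G = Gal(f/Q) is a transitive subgroup of S_5: one of C_5 (5T1, order 5), D_5 (5T2, order 10), F_20 (5T3, order 20), A_5 (5T4, order 60) or S_5 (5T5, order 120). The discriminant of f is 192535330816, which is not a perfect square, so G is not contained in A_5. The transitive groups of degree 5 not contained in A_5 are: F_20 (5T3, order 20), S_5 (5T5, order 120). By Dedekind's theorem, for a prime p not dividing disc(f) the degrees of the irreducible factors of f mod p form the cycle type of an element of G. Factoring f modulo the 3 such primes p <= 7 (skipping 2, which divides the discriminant), each new pattern first appears at: mod 3: f = (x^5 + 2x^4 + x^3 + 2x^2 + 2x + 2), pattern 5; mod 7: f = (x^2 + 4x + 5)(x^3 + 5x + 2), pattern 3+2. No other pattern occurs in this range, so the set of observed cycle types is {5, 3+2}. Among the candidates above, the only group containing elements of all these cycle types is S_5 (5T5) — F_20 (5T3) lacks at least one of them. Hence G = S_5 (5T5), of order 120.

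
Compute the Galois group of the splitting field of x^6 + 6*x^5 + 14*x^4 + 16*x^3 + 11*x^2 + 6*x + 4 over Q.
S_4

The polynomial f is an irreducible sextic over Q, so G = Gal(f/Q) is one of the 16 transitive subgroups 6T1, ..., 6T16 of S_6. The discriminant of f is -5120000, which is not a perfect square, so G is not contained in A_6. The transitive groups of degree 6 not contained in A_6 are: C_6 (6T1, order 6), S_3 (6T2, order 6), D_6 (6T3, order 12), C_3 x S_3 (6T5, order 18), A_4 x C_2 (6T6, order 24), S_4 (6T8, order 24), S_3 x S_3 (6T9, order 36), S_4 x C_2 (6T11, order 48), (S_3 x S_3) : C_2 (6T13, order 72), PGL(2,5) (6T14, order 120), S_6 (6T16, order 720). By Dedekind's theorem, for a prime p not dividing disc(f) the degrees of the irreducible factors of f mod p form the cycle type of an element of G. Factoring f modulo the 22 such primes p <= 89 (skipping 2, 5, which divide the discriminant), each new pattern first appears at: mod 3: f = (x^3 + x^2 + 2x + 1)(x^3 + 2x^2 + x + 1), pattern 3+3; mod 7: f = (x^2 + x + 6)(x^2 + 2x + 3)(x^2 + 3x + 1), pattern 2+2+2; mod 13: f = (x + 5)(x + 10)(x^4 + 4x^3 + 8x^2 + 8x + 11), pattern 4+1+1; mod 43: f = (x + 13)(x + 32)(x^2 + 2x + 5)(x^2 + 2x + 11), pattern 2+2+1+1. No other pattern occurs in this range, so the set of observed cycle types is {3+3, 2+2+2, 4+1+1, 2+2+1+1}. The candidates containing elements of all these cycle types are S_4 (6T8) of order 24, S_4 x C_2 (6T11) of order 48, PGL(2,5) (6T14) of order 120, S_6 (6T16) of order 720; the others are excluded. The observed types are precisely the cycle types that occur in S_4 (6T8) (apart from the identity). Each of the other remaining candidates has further cycle types, and by the Chebotarev density theorem the matching factorization patterns would occur for a proportion of primes equal to their share of the group: S_4 x C_2 (6T11) additionally contains elements of type 6, 4+2, 2+1+1+1+1 (17 of its 48 elements, about 35% of primes); PGL(2,5) (6T14) additionally contains elements of type 6, 5+1 (44 of its 120 elements, about 37% of primes); S_6 (6T16) additionally contains elements of type 6, 5+1, 4+2, 3+2+1, 3+1+1+1, 2+1+1+1+1 (529 of its 720 elements, about 73% of primes). None of the 22 primes tested shows any such pattern (for each of these groups the chance of that is below 10^-4), which rules them out. Hence G = S_4 (6T8), of order 24.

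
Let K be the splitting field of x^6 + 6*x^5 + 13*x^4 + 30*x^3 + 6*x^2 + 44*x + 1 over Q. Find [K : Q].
The degree of the splitting field over Q equals the order of the Galois group, so first determine the group. The polynomial f is an irreducible sextic over Q, so G = Gal(f/Q) is one of the 16 transitive subgroups 6T1, ..., 6T16 of S_6. The discriminant of f is 87452721811456 = 9351616^2, a perfect square, so G is contained in A_6. The transitive groups of degree 6 contained in A_6 are: A_4 (6T4, order 12), S_4 (6T7, order 24), (C_3 x C_3) : C_4 (6T10, order 36), PSL(2,5) (6T12, order 60), A_6 (6T15, order 360). By Dedekind's theorem, for a prime p not dividing disc(f) the degrees of the irreducible factors of f mod p form the cycle type of an element of G. Factoring f modulo the 79 such primes p <= 419 (skipping 2, 23, which divide the discriminant), each new pattern first appears at: mod 3: f = (x^3 + x^2 + 2x + 1)(x^3 + 2x^2 + 1), pattern 3+3; mod 5: f = (x^2 + x + 1)(x^4 + 2x^2 + 3x + 1), pattern 4+2; mod 19: f = (x + 16)(x + 17)(x^2 + 14x + 17)(x^2 + 16x + 11), pattern 2+2+1+1; mod 223: f = (x + 2)(x + 14)(x + 19)(x + 66)(x + 131)(x + 220), pattern 1+1+1+1+1+1. No other pattern occurs in this range, so the set of observed cycle types is {3+3, 4+2, 2+2+1+1, 1+1+1+1+1+1}. The candidates containing elements of all these cycle types are S_4 (6T7) of order 24, (C_3 x C_3) : C_4 (6T10) of order 36, A_6 (6T15) of order 360; the others are excluded. The observed types are precisely the cycle types that occur in S_4 (6T7). Each of the other remaining candidates has further cycle types, and by the Chebotarev density theorem the matching factorization patterns would occur for a proportion of primes equal to their share of the group: (C_3 x C_3) : C_4 (6T10) additionally contains elements of type 3+1+1+1 (4 of its 36 elements, about 11% of primes); A_6 (6T15) additionally contains elements of type 5+1, 3+1+1+1 (184 of its 360 elements, about 51% of primes). None of the 79 primes tested shows any such pattern (for each of these groups the chance of that is below 10^-4), which rules them out. Hence G = S_4 (6T7), of order 24. The Galois group S_4 (6T7) has order 24, so the splitting field has degree 24 over Q.

24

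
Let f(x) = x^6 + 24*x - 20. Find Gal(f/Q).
A_6, the alternating group on 6 letters

The polynomial f is an irreducible sextic over Q, so G = Gal(f/Q) is one of the 16 transitive subgroups 6T1, ..., 6T16 of S_6. The discriminant of f is 746496000000 = 864000^2, a perfect square, so G is contained in A_6. The transitive groups of degree 6 contained in A_6 are: A_4 (6T4, order 12), S_4 (6T7, order 24), (C_3 x C_3) : C_4 (6T10, order 36), PSL(2,5) (6T12, order 60), A_6 (6T15, order 360). By Dedekind's theorem, for a prime p not dividing disc(f) the degrees of the irreducible factors of f mod p form the cycle type of an element of G. Factoring f modulo the 6 such primes p <= 23 (skipping 2, 3, 5, which divide the discriminant), each new pattern first appears at: mod 7: f = (x + 3)(x^5 + 4x^4 + 2x^3 + x^2 + 4x + 5), pattern 5+1; mod 23: f = (x + 7)(x + 12)(x + 21)(x^3 + 6x^2 + 13x + 16), pattern 3+1+1+1. No other pattern occurs in this range, so the set of observed cycle types is {5+1, 3+1+1+1}. Among the candidates above, the only group containing elements of all these cycle types is A_6 (6T15) — each of A_4 (6T4), S_4 (6T7), (C_3 x C_3) : C_4 (6T10), PSL(2,5) (6T12) lacks at least one of them. Hence G = A_6 (6T15), of order 360.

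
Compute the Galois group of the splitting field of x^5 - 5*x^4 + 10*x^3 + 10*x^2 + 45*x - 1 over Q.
The polynomial f is an irreducible quintic over Q, so G = Gal(f/Q) is a transitive subgroup of S_5: one of C_5 (5T1, order 5), D_5 (5T2, order 10), F_20 (5T3, order 20), A_5 (5T4, order 60) or S_5 (5T5, order 120). The discriminant of f is 148608800000, which is not a perfect square, so G is not contained in A_5. The transitive groups of degree 5 not contained in A_5 are: F_20 (5T3, order 20), S_5 (5T5, order 120). By Dedekind's theorem, for a prime p not dividing disc(f) the degrees of the irreducible factors of f mod p form the cycle type of an element of G. Factoring f modulo the 18 such primes p <= 71 (skipping 2, 5, which divide the discriminant), each new pattern first appears at: mod 3: f = (x + 2)(x^4 + 2x^3 + x + 1), pattern 4+1; mod 11: f = (x^5 + 6x^4 + 10x^3 + 10x^2 + x + 10), pattern 5; mod 19: f = (x + 13)(x^2 + 8x + 6)(x^2 + 12x + 9), pattern 2+2+1. No other pattern occurs in this range, so the set of observed cycle types is {4+1, 5, 2+2+1}. The candidates containing elements of all these cycle types are F_20 (5T3) of order 20, S_5 (5T5) of order 120; the others are excluded. The observed types are precisely the cycle types that occur in F_20 (5T3) (apart from the identity). Each of the other remaining candidates has further cycle types, and by the Chebotarev density theorem the matching factorization patterns would occur for a proportion of primes equal to their share of the group: S_5 (5T5) additionally contains elements of type 3+2, 3+1+1, 2+1+1+1 (50 of its 120 elements, about 42% of primes). None of the 18 primes tested shows any such pattern (for each of these groups the chance of that is below 10^-4), which rules them out. Hence G = F_20 (5T3), of order 20.

F_20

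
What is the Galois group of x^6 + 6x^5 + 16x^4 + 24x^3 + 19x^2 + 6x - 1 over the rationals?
A_4 (order 12)

The polynomial f is an irreducible sextic over Q, so G = Gal(f/Q) is one of the 16 transitive subgroups 6T1, ..., 6T16 of S_6. The discriminant of f is 153664 = 392^2, a perfect square, so G is contained in A_6. The transitive groups of degree 6 contained in A_6 are: A_4 (6T4, order 12), S_4 (6T7, order 24), (C_3 x C_3) : C_4 (6T10, order 36), PSL(2,5) (6T12, order 60), A_6 (6T15, order 360). By Dedekind's theorem, for a prime p not dividing disc(f) the degrees of the irreducible factors of f mod p form the cycle type of an element of G. Factoring f modulo the 33 such primes p <= 149 (skipping 2, 7, which divide the discriminant), each new pattern first appears at: mod 3: f = (x^3 + 2x + 1)(x^3 + 2x + 2), pattern 3+3; mod 13: f = (x + 7)(x + 8)(x^2 + 2x + 6)(x^2 + 2x + 7), pattern 2+2+1+1. No other pattern occurs in this range, so the set of observed cycle types is {3+3, 2+2+1+1}. The candidates containing elements of all these cycle types are A_4 (6T4) of order 12, S_4 (6T7) of order 24, (C_3 x C_3) : C_4 (6T10) of order 36, PSL(2,5) (6T12) of order 60, A_6 (6T15) of order 360; the others are excluded. The observed types are precisely the cycle types that occur in A_4 (6T4) (apart from the identity). Each of the other remaining candidates has further cycle types, and by the Chebotarev density theorem the matching factorization patterns would occur for a proportion of primes equal to their share of the group: S_4 (6T7) additionally contains elements of type 4+2 (6 of its 24 elements, about 25% of primes); (C_3 x C_3) : C_4 (6T10) additionally contains elements of type 4+2, 3+1+1+1 (22 of its 36 elements, about 61% of primes); PSL(2,5) (6T12) additionally contains elements of type 5+1 (24 of its 60 elements, about 40% of primes); A_6 (6T15) additionally contains elements of type 5+1, 4+2, 3+1+1+1 (274 of its 360 elements, about 76% of primes). None of the 33 primes tested shows any such pattern (for each of these groups the chance of that is below 10^-4), which rules them out. Hence G = A_4 (6T4), of order 12.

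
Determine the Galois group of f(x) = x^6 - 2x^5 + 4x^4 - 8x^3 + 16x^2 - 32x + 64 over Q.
The polynomial f is an irreducible sextic over Q, so G = Gal(f/Q) is one of the 16 transitive subgroups 6T1, ..., 6T16 of S_6. The discriminant of f is -18046378835968, which is not a perfect square, so G is not contained in A_6. The transitive groups of degree 6 not contained in A_6 are: C_6 (6T1, order 6), S_3 (6T2, order 6), D_6 (6T3, order 12), C_3 x S_3 (6T5, order 18), A_4 x C_2 (6T6, order 24), S_4 (6T8, order 24), S_3 x S_3 (6T9, order 36), S_4 x C_2 (6T11, order 48), (S_3 x S_3) : C_2 (6T13, order 72), PGL(2,5) (6T14, order 120), S_6 (6T16, order 720). By Dedekind's theorem, for a prime p not dividing disc(f) the degrees of the irreducible factors of f mod p form the cycle type of an element of G. Factoring f modulo the 37 such primes p <= 167 (skipping 2, 7, which divide the discriminant), each new pattern first appears at: mod 3: f = (x^6 + x^5 + x^4 + x^3 + x^2 + x + 1), pattern 6; mod 11: f = (x^3 + x^2 + 5x + 8)(x^3 + 8x^2 + 2x + 8), pattern 3+3; mod 13: f = (x^2 + x + 4)(x^2 + 3x + 4)(x^2 + 7x + 4), pattern 2+2+2; mod 29: f = (x + 3)(x + 11)(x + 14)(x + 17)(x + 19)(x + 21), pattern 1+1+1+1+1+1. No other pattern occurs in this range, so the set of observed cycle types is {6, 3+3, 2+2+2, 1+1+1+1+1+1}. The candidates containing elements of all these cycle types are C_6 (6T1) of order 6, D_6 (6T3) of order 12, C_3 x S_3 (6T5) of order 18, A_4 x C_2 (6T6) of order 24, S_3 x S_3 (6T9) of order 36, S_4 x C_2 (6T11) of order 48, (S_3 x S_3) : C_2 (6T13) of order 72, PGL(2,5) (6T14) of order 120, S_6 (6T16) of order 720; the others are excluded. The observed types are precisely the cycle types that occur in C_6 (6T1). Each of the other remaining candidates has further cycle types, and by the Chebotarev density theorem the matching factorization patterns would occur for a proportion of primes equal to their share of the group: D_6 (6T3) additionally contains elements of type 2+2+1+1 (3 of its 12 elements, about 25% of primes); C_3 x S_3 (6T5) additionally contains elements of type 3+1+1+1 (4 of its 18 elements, about 22% of primes); A_4 x C_2 (6T6) additionally contains elements of type 2+2+1+1, 2+1+1+1+1 (6 of its 24 elements, about 25% of primes); S_3 x S_3 (6T9) additionally contains elements of type 3+1+1+1, 2+2+1+1 (13 of its 36 elements, about 36% of primes); S_4 x C_2 (6T11) additionally contains elements of type 4+2, 4+1+1, 2+2+1+1, 2+1+1+1+1 (24 of its 48 elements, about 50% of primes); (S_3 x S_3) : C_2 (6T13) additionally contains elements of type 4+2, 3+2+1, 3+1+1+1, 2+2+1+1, 2+1+1+1+1 (49 of its 72 elements, about 68% of primes); PGL(2,5) (6T14) additionally contains elements of type 5+1, 4+1+1, 2+2+1+1 (69 of its 120 elements, about 58% of primes); S_6 (6T16) additionally contains elements of type 5+1, 4+2, 4+1+1, 3+2+1, 3+1+1+1, 2+2+1+1, 2+1+1+1+1 (544 of its 720 elements, about 76% of primes). None of the 37 primes tested shows any such pattern (for each of these groups the chance of that is below 10^-4), which rules them out. Hence G = C_6 (6T1), of order 6.

C_6 (also written C6)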